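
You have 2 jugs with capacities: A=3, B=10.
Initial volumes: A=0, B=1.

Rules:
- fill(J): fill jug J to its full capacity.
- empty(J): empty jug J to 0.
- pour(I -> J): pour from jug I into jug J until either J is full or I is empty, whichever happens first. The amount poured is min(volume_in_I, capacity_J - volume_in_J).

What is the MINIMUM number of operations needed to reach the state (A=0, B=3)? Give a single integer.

BFS from (A=0, B=1). One shortest path:
  1. fill(A) -> (A=3 B=1)
  2. empty(B) -> (A=3 B=0)
  3. pour(A -> B) -> (A=0 B=3)
Reached target in 3 moves.

Answer: 3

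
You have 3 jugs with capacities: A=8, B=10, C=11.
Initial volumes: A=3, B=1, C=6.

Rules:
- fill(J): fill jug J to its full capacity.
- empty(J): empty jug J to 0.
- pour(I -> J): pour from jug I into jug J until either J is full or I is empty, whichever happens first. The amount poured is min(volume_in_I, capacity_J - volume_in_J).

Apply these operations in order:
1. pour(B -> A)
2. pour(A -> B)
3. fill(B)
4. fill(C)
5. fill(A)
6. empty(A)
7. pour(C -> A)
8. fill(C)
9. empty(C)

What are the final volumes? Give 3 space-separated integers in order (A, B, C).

Step 1: pour(B -> A) -> (A=4 B=0 C=6)
Step 2: pour(A -> B) -> (A=0 B=4 C=6)
Step 3: fill(B) -> (A=0 B=10 C=6)
Step 4: fill(C) -> (A=0 B=10 C=11)
Step 5: fill(A) -> (A=8 B=10 C=11)
Step 6: empty(A) -> (A=0 B=10 C=11)
Step 7: pour(C -> A) -> (A=8 B=10 C=3)
Step 8: fill(C) -> (A=8 B=10 C=11)
Step 9: empty(C) -> (A=8 B=10 C=0)

Answer: 8 10 0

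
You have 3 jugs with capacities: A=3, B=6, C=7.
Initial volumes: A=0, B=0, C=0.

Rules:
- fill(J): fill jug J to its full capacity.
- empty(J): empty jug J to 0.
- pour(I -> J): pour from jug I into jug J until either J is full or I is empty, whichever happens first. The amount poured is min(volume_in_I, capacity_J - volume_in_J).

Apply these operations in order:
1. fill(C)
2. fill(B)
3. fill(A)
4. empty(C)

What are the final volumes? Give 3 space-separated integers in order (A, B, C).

Step 1: fill(C) -> (A=0 B=0 C=7)
Step 2: fill(B) -> (A=0 B=6 C=7)
Step 3: fill(A) -> (A=3 B=6 C=7)
Step 4: empty(C) -> (A=3 B=6 C=0)

Answer: 3 6 0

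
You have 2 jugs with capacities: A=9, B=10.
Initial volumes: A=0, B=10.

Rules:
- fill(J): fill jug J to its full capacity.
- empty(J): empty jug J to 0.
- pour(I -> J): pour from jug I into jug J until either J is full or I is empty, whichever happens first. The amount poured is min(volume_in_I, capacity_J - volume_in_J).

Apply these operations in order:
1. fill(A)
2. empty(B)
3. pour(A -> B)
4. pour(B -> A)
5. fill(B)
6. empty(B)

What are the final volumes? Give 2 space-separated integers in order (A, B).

Answer: 9 0

Derivation:
Step 1: fill(A) -> (A=9 B=10)
Step 2: empty(B) -> (A=9 B=0)
Step 3: pour(A -> B) -> (A=0 B=9)
Step 4: pour(B -> A) -> (A=9 B=0)
Step 5: fill(B) -> (A=9 B=10)
Step 6: empty(B) -> (A=9 B=0)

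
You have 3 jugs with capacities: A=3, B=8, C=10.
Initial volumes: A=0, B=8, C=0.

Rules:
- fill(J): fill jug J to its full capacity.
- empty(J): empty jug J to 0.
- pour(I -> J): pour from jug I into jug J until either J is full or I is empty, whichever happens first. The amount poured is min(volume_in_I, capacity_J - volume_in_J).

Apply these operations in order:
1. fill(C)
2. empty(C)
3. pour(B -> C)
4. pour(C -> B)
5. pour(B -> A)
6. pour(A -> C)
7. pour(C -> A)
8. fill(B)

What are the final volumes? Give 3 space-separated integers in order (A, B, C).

Step 1: fill(C) -> (A=0 B=8 C=10)
Step 2: empty(C) -> (A=0 B=8 C=0)
Step 3: pour(B -> C) -> (A=0 B=0 C=8)
Step 4: pour(C -> B) -> (A=0 B=8 C=0)
Step 5: pour(B -> A) -> (A=3 B=5 C=0)
Step 6: pour(A -> C) -> (A=0 B=5 C=3)
Step 7: pour(C -> A) -> (A=3 B=5 C=0)
Step 8: fill(B) -> (A=3 B=8 C=0)

Answer: 3 8 0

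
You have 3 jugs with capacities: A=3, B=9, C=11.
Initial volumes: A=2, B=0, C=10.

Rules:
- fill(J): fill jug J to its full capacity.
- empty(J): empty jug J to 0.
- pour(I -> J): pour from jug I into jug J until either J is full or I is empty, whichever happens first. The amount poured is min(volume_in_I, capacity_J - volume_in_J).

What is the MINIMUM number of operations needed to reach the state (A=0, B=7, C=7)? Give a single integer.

Answer: 8

Derivation:
BFS from (A=2, B=0, C=10). One shortest path:
  1. pour(A -> C) -> (A=1 B=0 C=11)
  2. pour(C -> B) -> (A=1 B=9 C=2)
  3. empty(B) -> (A=1 B=0 C=2)
  4. pour(C -> B) -> (A=1 B=2 C=0)
  5. fill(C) -> (A=1 B=2 C=11)
  6. pour(C -> B) -> (A=1 B=9 C=4)
  7. pour(B -> A) -> (A=3 B=7 C=4)
  8. pour(A -> C) -> (A=0 B=7 C=7)
Reached target in 8 moves.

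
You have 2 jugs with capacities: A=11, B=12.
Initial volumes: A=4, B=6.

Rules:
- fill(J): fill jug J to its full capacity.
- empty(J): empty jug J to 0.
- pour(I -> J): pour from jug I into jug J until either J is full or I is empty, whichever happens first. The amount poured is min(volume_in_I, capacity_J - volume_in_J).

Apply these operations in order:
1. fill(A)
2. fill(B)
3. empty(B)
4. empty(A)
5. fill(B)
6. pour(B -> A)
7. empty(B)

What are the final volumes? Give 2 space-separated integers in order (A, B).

Answer: 11 0

Derivation:
Step 1: fill(A) -> (A=11 B=6)
Step 2: fill(B) -> (A=11 B=12)
Step 3: empty(B) -> (A=11 B=0)
Step 4: empty(A) -> (A=0 B=0)
Step 5: fill(B) -> (A=0 B=12)
Step 6: pour(B -> A) -> (A=11 B=1)
Step 7: empty(B) -> (A=11 B=0)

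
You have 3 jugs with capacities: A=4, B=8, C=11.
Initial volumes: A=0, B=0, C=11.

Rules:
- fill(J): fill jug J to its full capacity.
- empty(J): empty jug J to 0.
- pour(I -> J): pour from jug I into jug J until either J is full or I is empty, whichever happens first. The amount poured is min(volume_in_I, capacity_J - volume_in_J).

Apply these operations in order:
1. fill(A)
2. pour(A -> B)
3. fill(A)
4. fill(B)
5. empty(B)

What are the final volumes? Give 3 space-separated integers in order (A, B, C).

Answer: 4 0 11

Derivation:
Step 1: fill(A) -> (A=4 B=0 C=11)
Step 2: pour(A -> B) -> (A=0 B=4 C=11)
Step 3: fill(A) -> (A=4 B=4 C=11)
Step 4: fill(B) -> (A=4 B=8 C=11)
Step 5: empty(B) -> (A=4 B=0 C=11)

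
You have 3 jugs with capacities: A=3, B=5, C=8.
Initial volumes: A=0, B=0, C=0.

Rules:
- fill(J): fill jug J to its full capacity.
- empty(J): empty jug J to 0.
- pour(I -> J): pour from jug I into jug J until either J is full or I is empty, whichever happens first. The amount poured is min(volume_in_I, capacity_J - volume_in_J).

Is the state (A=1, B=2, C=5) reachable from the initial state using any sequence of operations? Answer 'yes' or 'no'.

BFS explored all 160 reachable states.
Reachable set includes: (0,0,0), (0,0,1), (0,0,2), (0,0,3), (0,0,4), (0,0,5), (0,0,6), (0,0,7), (0,0,8), (0,1,0), (0,1,1), (0,1,2) ...
Target (A=1, B=2, C=5) not in reachable set → no.

Answer: no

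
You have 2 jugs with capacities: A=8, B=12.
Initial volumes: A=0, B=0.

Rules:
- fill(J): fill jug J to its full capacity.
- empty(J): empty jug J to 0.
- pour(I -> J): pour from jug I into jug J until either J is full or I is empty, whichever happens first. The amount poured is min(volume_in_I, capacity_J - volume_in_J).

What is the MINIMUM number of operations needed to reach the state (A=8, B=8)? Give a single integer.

Answer: 3

Derivation:
BFS from (A=0, B=0). One shortest path:
  1. fill(A) -> (A=8 B=0)
  2. pour(A -> B) -> (A=0 B=8)
  3. fill(A) -> (A=8 B=8)
Reached target in 3 moves.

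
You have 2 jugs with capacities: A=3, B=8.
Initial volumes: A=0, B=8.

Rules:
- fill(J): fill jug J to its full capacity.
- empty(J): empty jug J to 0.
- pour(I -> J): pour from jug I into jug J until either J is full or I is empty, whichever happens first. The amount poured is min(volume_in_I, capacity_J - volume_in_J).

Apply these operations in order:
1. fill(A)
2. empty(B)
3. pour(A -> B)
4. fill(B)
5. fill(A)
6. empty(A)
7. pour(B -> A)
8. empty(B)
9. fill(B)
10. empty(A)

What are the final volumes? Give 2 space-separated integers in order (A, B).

Answer: 0 8

Derivation:
Step 1: fill(A) -> (A=3 B=8)
Step 2: empty(B) -> (A=3 B=0)
Step 3: pour(A -> B) -> (A=0 B=3)
Step 4: fill(B) -> (A=0 B=8)
Step 5: fill(A) -> (A=3 B=8)
Step 6: empty(A) -> (A=0 B=8)
Step 7: pour(B -> A) -> (A=3 B=5)
Step 8: empty(B) -> (A=3 B=0)
Step 9: fill(B) -> (A=3 B=8)
Step 10: empty(A) -> (A=0 B=8)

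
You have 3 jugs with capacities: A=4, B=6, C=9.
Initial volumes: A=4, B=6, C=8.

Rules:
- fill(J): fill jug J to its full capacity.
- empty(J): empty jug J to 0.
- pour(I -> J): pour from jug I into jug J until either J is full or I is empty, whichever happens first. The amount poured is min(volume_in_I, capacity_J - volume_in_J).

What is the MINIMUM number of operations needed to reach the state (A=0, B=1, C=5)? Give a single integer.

BFS from (A=4, B=6, C=8). One shortest path:
  1. empty(C) -> (A=4 B=6 C=0)
  2. pour(A -> C) -> (A=0 B=6 C=4)
  3. pour(B -> C) -> (A=0 B=1 C=9)
  4. pour(C -> A) -> (A=4 B=1 C=5)
  5. empty(A) -> (A=0 B=1 C=5)
Reached target in 5 moves.

Answer: 5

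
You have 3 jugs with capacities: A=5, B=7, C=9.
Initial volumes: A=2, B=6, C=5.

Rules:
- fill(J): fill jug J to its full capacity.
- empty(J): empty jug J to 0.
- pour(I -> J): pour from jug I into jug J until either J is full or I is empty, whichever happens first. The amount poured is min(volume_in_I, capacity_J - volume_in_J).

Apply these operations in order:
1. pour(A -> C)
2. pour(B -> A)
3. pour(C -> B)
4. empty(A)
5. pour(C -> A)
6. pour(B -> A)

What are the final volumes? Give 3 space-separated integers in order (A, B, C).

Step 1: pour(A -> C) -> (A=0 B=6 C=7)
Step 2: pour(B -> A) -> (A=5 B=1 C=7)
Step 3: pour(C -> B) -> (A=5 B=7 C=1)
Step 4: empty(A) -> (A=0 B=7 C=1)
Step 5: pour(C -> A) -> (A=1 B=7 C=0)
Step 6: pour(B -> A) -> (A=5 B=3 C=0)

Answer: 5 3 0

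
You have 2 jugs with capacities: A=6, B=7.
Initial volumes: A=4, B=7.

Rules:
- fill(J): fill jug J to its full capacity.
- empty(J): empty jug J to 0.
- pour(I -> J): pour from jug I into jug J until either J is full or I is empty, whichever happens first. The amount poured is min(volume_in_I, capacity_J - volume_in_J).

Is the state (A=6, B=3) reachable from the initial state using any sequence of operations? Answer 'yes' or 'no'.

BFS from (A=4, B=7):
  1. empty(B) -> (A=4 B=0)
  2. pour(A -> B) -> (A=0 B=4)
  3. fill(A) -> (A=6 B=4)
  4. pour(A -> B) -> (A=3 B=7)
  5. empty(B) -> (A=3 B=0)
  6. pour(A -> B) -> (A=0 B=3)
  7. fill(A) -> (A=6 B=3)
Target reached → yes.

Answer: yes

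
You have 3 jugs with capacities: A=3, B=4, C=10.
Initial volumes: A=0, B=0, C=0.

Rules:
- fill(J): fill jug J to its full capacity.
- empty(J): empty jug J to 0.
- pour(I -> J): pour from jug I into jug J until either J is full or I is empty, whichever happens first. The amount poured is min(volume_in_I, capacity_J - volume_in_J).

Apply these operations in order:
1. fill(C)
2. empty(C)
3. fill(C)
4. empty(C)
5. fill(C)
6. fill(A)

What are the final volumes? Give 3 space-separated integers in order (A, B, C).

Answer: 3 0 10

Derivation:
Step 1: fill(C) -> (A=0 B=0 C=10)
Step 2: empty(C) -> (A=0 B=0 C=0)
Step 3: fill(C) -> (A=0 B=0 C=10)
Step 4: empty(C) -> (A=0 B=0 C=0)
Step 5: fill(C) -> (A=0 B=0 C=10)
Step 6: fill(A) -> (A=3 B=0 C=10)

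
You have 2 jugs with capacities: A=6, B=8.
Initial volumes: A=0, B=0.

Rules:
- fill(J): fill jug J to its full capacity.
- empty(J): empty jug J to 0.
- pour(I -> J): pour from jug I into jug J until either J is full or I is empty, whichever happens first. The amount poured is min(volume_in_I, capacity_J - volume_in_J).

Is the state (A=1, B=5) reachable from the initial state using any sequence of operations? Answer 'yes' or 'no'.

BFS explored all 14 reachable states.
Reachable set includes: (0,0), (0,2), (0,4), (0,6), (0,8), (2,0), (2,8), (4,0), (4,8), (6,0), (6,2), (6,4) ...
Target (A=1, B=5) not in reachable set → no.

Answer: no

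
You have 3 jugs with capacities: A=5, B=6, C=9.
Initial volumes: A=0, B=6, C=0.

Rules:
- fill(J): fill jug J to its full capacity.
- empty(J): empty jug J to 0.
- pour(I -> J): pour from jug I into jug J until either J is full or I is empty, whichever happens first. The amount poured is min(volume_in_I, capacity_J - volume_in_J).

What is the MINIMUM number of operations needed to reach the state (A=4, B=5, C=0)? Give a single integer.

Answer: 5

Derivation:
BFS from (A=0, B=6, C=0). One shortest path:
  1. empty(B) -> (A=0 B=0 C=0)
  2. fill(C) -> (A=0 B=0 C=9)
  3. pour(C -> A) -> (A=5 B=0 C=4)
  4. pour(A -> B) -> (A=0 B=5 C=4)
  5. pour(C -> A) -> (A=4 B=5 C=0)
Reached target in 5 moves.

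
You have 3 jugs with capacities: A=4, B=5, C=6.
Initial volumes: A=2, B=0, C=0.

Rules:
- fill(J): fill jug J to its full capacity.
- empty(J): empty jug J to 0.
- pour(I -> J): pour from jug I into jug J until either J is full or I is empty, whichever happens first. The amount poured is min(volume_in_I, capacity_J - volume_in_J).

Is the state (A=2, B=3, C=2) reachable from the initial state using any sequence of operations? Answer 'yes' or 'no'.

BFS explored all 150 reachable states.
Reachable set includes: (0,0,0), (0,0,1), (0,0,2), (0,0,3), (0,0,4), (0,0,5), (0,0,6), (0,1,0), (0,1,1), (0,1,2), (0,1,3), (0,1,4) ...
Target (A=2, B=3, C=2) not in reachable set → no.

Answer: no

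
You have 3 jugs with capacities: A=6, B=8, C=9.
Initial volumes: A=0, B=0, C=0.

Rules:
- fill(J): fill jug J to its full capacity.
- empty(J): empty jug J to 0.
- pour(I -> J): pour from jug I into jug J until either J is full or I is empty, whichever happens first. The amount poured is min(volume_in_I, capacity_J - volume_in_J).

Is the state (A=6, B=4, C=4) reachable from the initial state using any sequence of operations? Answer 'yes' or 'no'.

Answer: yes

Derivation:
BFS from (A=0, B=0, C=0):
  1. fill(A) -> (A=6 B=0 C=0)
  2. pour(A -> B) -> (A=0 B=6 C=0)
  3. fill(A) -> (A=6 B=6 C=0)
  4. pour(A -> B) -> (A=4 B=8 C=0)
  5. pour(A -> C) -> (A=0 B=8 C=4)
  6. pour(B -> A) -> (A=6 B=2 C=4)
  7. empty(A) -> (A=0 B=2 C=4)
  8. pour(B -> A) -> (A=2 B=0 C=4)
  9. fill(B) -> (A=2 B=8 C=4)
  10. pour(B -> A) -> (A=6 B=4 C=4)
Target reached → yes.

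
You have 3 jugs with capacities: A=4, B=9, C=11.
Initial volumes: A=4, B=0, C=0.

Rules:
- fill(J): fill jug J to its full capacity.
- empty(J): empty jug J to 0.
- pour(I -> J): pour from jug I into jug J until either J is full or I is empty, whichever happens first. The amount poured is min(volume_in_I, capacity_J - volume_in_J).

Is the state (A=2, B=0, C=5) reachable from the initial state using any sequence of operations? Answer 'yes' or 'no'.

Answer: yes

Derivation:
BFS from (A=4, B=0, C=0):
  1. empty(A) -> (A=0 B=0 C=0)
  2. fill(C) -> (A=0 B=0 C=11)
  3. pour(C -> B) -> (A=0 B=9 C=2)
  4. pour(B -> A) -> (A=4 B=5 C=2)
  5. empty(A) -> (A=0 B=5 C=2)
  6. pour(C -> A) -> (A=2 B=5 C=0)
  7. pour(B -> C) -> (A=2 B=0 C=5)
Target reached → yes.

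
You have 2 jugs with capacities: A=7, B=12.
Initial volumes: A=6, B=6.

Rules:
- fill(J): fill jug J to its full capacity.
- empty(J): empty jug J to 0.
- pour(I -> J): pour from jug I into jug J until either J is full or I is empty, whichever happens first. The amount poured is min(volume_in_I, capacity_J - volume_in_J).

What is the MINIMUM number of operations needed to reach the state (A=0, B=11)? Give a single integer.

BFS from (A=6, B=6). One shortest path:
  1. fill(B) -> (A=6 B=12)
  2. pour(B -> A) -> (A=7 B=11)
  3. empty(A) -> (A=0 B=11)
Reached target in 3 moves.

Answer: 3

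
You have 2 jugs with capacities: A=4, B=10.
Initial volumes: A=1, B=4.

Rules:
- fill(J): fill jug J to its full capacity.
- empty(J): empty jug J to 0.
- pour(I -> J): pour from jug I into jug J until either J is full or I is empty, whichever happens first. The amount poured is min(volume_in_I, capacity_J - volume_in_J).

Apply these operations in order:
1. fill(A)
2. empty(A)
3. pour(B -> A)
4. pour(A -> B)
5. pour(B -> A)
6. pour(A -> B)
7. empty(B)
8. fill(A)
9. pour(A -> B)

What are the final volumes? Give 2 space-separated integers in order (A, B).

Answer: 0 4

Derivation:
Step 1: fill(A) -> (A=4 B=4)
Step 2: empty(A) -> (A=0 B=4)
Step 3: pour(B -> A) -> (A=4 B=0)
Step 4: pour(A -> B) -> (A=0 B=4)
Step 5: pour(B -> A) -> (A=4 B=0)
Step 6: pour(A -> B) -> (A=0 B=4)
Step 7: empty(B) -> (A=0 B=0)
Step 8: fill(A) -> (A=4 B=0)
Step 9: pour(A -> B) -> (A=0 B=4)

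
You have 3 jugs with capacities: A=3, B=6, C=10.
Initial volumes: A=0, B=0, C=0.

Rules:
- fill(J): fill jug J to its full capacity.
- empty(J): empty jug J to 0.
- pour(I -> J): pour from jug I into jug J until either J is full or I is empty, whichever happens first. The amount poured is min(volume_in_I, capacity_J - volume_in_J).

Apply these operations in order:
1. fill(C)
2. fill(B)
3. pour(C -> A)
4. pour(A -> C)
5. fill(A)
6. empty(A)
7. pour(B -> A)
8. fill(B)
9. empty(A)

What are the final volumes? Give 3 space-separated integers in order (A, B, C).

Step 1: fill(C) -> (A=0 B=0 C=10)
Step 2: fill(B) -> (A=0 B=6 C=10)
Step 3: pour(C -> A) -> (A=3 B=6 C=7)
Step 4: pour(A -> C) -> (A=0 B=6 C=10)
Step 5: fill(A) -> (A=3 B=6 C=10)
Step 6: empty(A) -> (A=0 B=6 C=10)
Step 7: pour(B -> A) -> (A=3 B=3 C=10)
Step 8: fill(B) -> (A=3 B=6 C=10)
Step 9: empty(A) -> (A=0 B=6 C=10)

Answer: 0 6 10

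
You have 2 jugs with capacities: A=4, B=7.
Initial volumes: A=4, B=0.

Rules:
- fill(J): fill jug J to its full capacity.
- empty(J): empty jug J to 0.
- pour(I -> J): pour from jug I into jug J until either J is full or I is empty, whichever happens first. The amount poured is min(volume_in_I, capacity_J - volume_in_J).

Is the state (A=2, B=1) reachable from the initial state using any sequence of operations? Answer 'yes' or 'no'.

Answer: no

Derivation:
BFS explored all 22 reachable states.
Reachable set includes: (0,0), (0,1), (0,2), (0,3), (0,4), (0,5), (0,6), (0,7), (1,0), (1,7), (2,0), (2,7) ...
Target (A=2, B=1) not in reachable set → no.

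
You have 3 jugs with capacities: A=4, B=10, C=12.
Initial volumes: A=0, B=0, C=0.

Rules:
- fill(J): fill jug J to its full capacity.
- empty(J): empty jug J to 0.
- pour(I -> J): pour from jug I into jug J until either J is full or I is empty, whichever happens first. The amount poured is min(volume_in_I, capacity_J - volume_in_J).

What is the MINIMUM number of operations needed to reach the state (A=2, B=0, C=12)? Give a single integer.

BFS from (A=0, B=0, C=0). One shortest path:
  1. fill(A) -> (A=4 B=0 C=0)
  2. fill(B) -> (A=4 B=10 C=0)
  3. pour(B -> C) -> (A=4 B=0 C=10)
  4. pour(A -> C) -> (A=2 B=0 C=12)
Reached target in 4 moves.

Answer: 4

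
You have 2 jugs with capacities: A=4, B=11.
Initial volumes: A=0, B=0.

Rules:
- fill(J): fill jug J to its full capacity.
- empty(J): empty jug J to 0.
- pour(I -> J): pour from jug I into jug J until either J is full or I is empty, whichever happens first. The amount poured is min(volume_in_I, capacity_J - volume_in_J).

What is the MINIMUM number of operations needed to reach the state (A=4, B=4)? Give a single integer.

BFS from (A=0, B=0). One shortest path:
  1. fill(A) -> (A=4 B=0)
  2. pour(A -> B) -> (A=0 B=4)
  3. fill(A) -> (A=4 B=4)
Reached target in 3 moves.

Answer: 3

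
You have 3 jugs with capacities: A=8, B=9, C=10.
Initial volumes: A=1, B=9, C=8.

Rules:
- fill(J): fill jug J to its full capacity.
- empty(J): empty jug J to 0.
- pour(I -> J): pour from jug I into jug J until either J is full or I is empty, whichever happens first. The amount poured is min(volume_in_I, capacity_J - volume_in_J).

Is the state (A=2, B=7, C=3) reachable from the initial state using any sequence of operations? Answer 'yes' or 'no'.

Answer: no

Derivation:
BFS explored all 486 reachable states.
Reachable set includes: (0,0,0), (0,0,1), (0,0,2), (0,0,3), (0,0,4), (0,0,5), (0,0,6), (0,0,7), (0,0,8), (0,0,9), (0,0,10), (0,1,0) ...
Target (A=2, B=7, C=3) not in reachable set → no.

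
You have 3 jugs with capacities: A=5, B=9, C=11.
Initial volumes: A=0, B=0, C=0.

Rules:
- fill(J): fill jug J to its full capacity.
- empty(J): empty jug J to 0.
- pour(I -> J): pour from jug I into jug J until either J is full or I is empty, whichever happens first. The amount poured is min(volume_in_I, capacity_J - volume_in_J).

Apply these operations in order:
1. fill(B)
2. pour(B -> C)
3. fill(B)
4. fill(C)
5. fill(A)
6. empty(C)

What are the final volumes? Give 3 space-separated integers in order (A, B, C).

Answer: 5 9 0

Derivation:
Step 1: fill(B) -> (A=0 B=9 C=0)
Step 2: pour(B -> C) -> (A=0 B=0 C=9)
Step 3: fill(B) -> (A=0 B=9 C=9)
Step 4: fill(C) -> (A=0 B=9 C=11)
Step 5: fill(A) -> (A=5 B=9 C=11)
Step 6: empty(C) -> (A=5 B=9 C=0)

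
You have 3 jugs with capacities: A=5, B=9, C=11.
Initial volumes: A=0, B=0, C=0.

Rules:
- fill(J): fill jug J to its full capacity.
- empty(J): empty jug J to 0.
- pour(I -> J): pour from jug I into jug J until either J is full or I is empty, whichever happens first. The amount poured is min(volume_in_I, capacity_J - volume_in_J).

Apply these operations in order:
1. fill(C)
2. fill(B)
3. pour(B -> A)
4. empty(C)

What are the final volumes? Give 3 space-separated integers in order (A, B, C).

Answer: 5 4 0

Derivation:
Step 1: fill(C) -> (A=0 B=0 C=11)
Step 2: fill(B) -> (A=0 B=9 C=11)
Step 3: pour(B -> A) -> (A=5 B=4 C=11)
Step 4: empty(C) -> (A=5 B=4 C=0)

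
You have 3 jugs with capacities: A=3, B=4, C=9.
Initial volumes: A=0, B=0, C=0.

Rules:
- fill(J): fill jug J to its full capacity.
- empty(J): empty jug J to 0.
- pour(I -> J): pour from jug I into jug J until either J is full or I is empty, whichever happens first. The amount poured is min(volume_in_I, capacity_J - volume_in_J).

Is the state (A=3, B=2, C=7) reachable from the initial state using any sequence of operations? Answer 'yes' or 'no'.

BFS from (A=0, B=0, C=0):
  1. fill(B) -> (A=0 B=4 C=0)
  2. pour(B -> A) -> (A=3 B=1 C=0)
  3. pour(A -> C) -> (A=0 B=1 C=3)
  4. pour(B -> A) -> (A=1 B=0 C=3)
  5. fill(B) -> (A=1 B=4 C=3)
  6. pour(B -> C) -> (A=1 B=0 C=7)
  7. fill(B) -> (A=1 B=4 C=7)
  8. pour(B -> A) -> (A=3 B=2 C=7)
Target reached → yes.

Answer: yes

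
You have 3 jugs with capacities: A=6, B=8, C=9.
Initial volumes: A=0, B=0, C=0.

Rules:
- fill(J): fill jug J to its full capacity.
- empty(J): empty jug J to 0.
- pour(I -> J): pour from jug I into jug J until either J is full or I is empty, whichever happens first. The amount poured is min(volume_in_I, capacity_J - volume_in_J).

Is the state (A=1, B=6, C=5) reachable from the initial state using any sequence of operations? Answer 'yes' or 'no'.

Answer: no

Derivation:
BFS explored all 350 reachable states.
Reachable set includes: (0,0,0), (0,0,1), (0,0,2), (0,0,3), (0,0,4), (0,0,5), (0,0,6), (0,0,7), (0,0,8), (0,0,9), (0,1,0), (0,1,1) ...
Target (A=1, B=6, C=5) not in reachable set → no.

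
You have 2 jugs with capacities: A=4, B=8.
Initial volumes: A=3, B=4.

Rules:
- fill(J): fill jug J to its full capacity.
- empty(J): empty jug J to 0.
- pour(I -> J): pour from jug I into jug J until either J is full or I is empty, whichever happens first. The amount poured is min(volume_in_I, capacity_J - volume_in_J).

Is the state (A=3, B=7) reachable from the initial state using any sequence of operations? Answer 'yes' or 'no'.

Answer: no

Derivation:
BFS explored all 13 reachable states.
Reachable set includes: (0,0), (0,3), (0,4), (0,7), (0,8), (3,0), (3,4), (3,8), (4,0), (4,3), (4,4), (4,7) ...
Target (A=3, B=7) not in reachable set → no.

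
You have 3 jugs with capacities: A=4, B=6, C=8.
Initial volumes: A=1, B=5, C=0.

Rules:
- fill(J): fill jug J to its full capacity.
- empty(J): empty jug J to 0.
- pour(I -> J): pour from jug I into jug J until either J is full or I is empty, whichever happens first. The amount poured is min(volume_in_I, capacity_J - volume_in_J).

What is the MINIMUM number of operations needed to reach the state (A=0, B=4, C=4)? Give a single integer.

BFS from (A=1, B=5, C=0). One shortest path:
  1. fill(A) -> (A=4 B=5 C=0)
  2. empty(B) -> (A=4 B=0 C=0)
  3. pour(A -> B) -> (A=0 B=4 C=0)
  4. fill(A) -> (A=4 B=4 C=0)
  5. pour(A -> C) -> (A=0 B=4 C=4)
Reached target in 5 moves.

Answer: 5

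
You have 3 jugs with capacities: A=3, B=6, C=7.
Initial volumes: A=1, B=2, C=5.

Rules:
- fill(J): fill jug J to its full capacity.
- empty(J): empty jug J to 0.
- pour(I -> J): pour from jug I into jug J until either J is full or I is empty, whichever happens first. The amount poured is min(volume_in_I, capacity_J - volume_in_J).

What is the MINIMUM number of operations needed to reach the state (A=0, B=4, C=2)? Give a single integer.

BFS from (A=1, B=2, C=5). One shortest path:
  1. empty(B) -> (A=1 B=0 C=5)
  2. pour(A -> B) -> (A=0 B=1 C=5)
  3. pour(C -> A) -> (A=3 B=1 C=2)
  4. pour(A -> B) -> (A=0 B=4 C=2)
Reached target in 4 moves.

Answer: 4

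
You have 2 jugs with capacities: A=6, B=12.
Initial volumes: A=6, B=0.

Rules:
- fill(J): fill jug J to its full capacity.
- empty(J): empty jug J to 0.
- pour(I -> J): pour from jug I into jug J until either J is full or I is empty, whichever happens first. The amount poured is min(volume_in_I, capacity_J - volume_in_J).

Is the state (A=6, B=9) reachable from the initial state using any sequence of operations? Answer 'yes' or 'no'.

BFS explored all 6 reachable states.
Reachable set includes: (0,0), (0,6), (0,12), (6,0), (6,6), (6,12)
Target (A=6, B=9) not in reachable set → no.

Answer: no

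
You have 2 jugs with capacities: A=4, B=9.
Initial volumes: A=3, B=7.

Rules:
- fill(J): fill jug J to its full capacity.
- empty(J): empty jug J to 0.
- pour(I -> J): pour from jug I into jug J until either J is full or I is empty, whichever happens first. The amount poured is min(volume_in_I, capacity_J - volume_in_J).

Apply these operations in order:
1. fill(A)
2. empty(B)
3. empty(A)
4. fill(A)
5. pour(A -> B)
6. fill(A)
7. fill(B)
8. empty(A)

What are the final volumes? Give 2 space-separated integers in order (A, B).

Answer: 0 9

Derivation:
Step 1: fill(A) -> (A=4 B=7)
Step 2: empty(B) -> (A=4 B=0)
Step 3: empty(A) -> (A=0 B=0)
Step 4: fill(A) -> (A=4 B=0)
Step 5: pour(A -> B) -> (A=0 B=4)
Step 6: fill(A) -> (A=4 B=4)
Step 7: fill(B) -> (A=4 B=9)
Step 8: empty(A) -> (A=0 B=9)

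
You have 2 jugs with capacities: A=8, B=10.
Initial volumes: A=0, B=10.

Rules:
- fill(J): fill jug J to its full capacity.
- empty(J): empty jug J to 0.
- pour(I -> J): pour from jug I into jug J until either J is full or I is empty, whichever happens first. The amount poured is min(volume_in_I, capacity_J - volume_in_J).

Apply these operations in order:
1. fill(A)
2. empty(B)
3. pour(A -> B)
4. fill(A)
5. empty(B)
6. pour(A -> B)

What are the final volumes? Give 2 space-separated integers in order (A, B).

Answer: 0 8

Derivation:
Step 1: fill(A) -> (A=8 B=10)
Step 2: empty(B) -> (A=8 B=0)
Step 3: pour(A -> B) -> (A=0 B=8)
Step 4: fill(A) -> (A=8 B=8)
Step 5: empty(B) -> (A=8 B=0)
Step 6: pour(A -> B) -> (A=0 B=8)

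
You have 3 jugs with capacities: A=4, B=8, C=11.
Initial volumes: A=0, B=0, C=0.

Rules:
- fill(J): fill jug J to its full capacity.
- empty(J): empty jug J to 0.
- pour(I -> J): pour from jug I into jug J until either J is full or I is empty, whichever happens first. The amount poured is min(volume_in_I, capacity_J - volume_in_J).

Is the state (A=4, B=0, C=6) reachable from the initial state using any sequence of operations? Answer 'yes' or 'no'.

BFS from (A=0, B=0, C=0):
  1. fill(A) -> (A=4 B=0 C=0)
  2. fill(C) -> (A=4 B=0 C=11)
  3. pour(C -> B) -> (A=4 B=8 C=3)
  4. empty(B) -> (A=4 B=0 C=3)
  5. pour(C -> B) -> (A=4 B=3 C=0)
  6. fill(C) -> (A=4 B=3 C=11)
  7. pour(C -> B) -> (A=4 B=8 C=6)
  8. empty(B) -> (A=4 B=0 C=6)
Target reached → yes.

Answer: yes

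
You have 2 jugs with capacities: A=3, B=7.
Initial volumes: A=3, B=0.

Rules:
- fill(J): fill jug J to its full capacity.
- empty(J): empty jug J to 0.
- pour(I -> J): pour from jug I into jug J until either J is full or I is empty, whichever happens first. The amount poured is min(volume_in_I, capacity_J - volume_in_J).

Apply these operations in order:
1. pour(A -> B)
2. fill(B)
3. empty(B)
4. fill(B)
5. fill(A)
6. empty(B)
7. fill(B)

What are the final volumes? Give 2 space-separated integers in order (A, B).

Step 1: pour(A -> B) -> (A=0 B=3)
Step 2: fill(B) -> (A=0 B=7)
Step 3: empty(B) -> (A=0 B=0)
Step 4: fill(B) -> (A=0 B=7)
Step 5: fill(A) -> (A=3 B=7)
Step 6: empty(B) -> (A=3 B=0)
Step 7: fill(B) -> (A=3 B=7)

Answer: 3 7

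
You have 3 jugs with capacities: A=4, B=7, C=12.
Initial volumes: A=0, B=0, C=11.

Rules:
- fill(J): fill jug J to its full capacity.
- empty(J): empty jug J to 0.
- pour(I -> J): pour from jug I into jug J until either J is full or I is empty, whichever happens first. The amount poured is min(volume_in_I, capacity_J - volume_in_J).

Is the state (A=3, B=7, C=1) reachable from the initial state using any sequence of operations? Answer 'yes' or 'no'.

BFS from (A=0, B=0, C=11):
  1. pour(C -> B) -> (A=0 B=7 C=4)
  2. pour(B -> A) -> (A=4 B=3 C=4)
  3. pour(A -> C) -> (A=0 B=3 C=8)
  4. pour(B -> A) -> (A=3 B=0 C=8)
  5. pour(C -> B) -> (A=3 B=7 C=1)
Target reached → yes.

Answer: yes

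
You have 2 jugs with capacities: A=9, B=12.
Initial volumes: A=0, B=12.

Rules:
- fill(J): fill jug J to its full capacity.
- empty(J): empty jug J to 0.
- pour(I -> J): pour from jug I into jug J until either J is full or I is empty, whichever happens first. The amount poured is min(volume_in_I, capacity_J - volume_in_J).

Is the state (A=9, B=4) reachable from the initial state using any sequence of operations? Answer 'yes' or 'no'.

BFS explored all 14 reachable states.
Reachable set includes: (0,0), (0,3), (0,6), (0,9), (0,12), (3,0), (3,12), (6,0), (6,12), (9,0), (9,3), (9,6) ...
Target (A=9, B=4) not in reachable set → no.

Answer: no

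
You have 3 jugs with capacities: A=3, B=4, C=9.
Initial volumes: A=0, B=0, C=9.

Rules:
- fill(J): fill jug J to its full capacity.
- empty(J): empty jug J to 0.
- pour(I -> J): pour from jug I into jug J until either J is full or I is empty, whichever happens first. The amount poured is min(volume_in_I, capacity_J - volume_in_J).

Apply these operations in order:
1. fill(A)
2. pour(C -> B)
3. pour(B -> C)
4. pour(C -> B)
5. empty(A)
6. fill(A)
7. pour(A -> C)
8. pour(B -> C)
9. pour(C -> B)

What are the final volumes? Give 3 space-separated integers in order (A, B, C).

Answer: 0 4 8

Derivation:
Step 1: fill(A) -> (A=3 B=0 C=9)
Step 2: pour(C -> B) -> (A=3 B=4 C=5)
Step 3: pour(B -> C) -> (A=3 B=0 C=9)
Step 4: pour(C -> B) -> (A=3 B=4 C=5)
Step 5: empty(A) -> (A=0 B=4 C=5)
Step 6: fill(A) -> (A=3 B=4 C=5)
Step 7: pour(A -> C) -> (A=0 B=4 C=8)
Step 8: pour(B -> C) -> (A=0 B=3 C=9)
Step 9: pour(C -> B) -> (A=0 B=4 C=8)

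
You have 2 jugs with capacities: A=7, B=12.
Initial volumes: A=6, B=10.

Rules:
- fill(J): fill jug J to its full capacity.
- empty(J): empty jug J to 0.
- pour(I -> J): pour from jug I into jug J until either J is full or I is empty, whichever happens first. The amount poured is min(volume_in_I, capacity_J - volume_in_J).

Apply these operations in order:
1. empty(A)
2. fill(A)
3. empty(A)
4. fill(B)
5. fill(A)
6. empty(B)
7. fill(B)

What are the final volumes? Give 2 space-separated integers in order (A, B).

Answer: 7 12

Derivation:
Step 1: empty(A) -> (A=0 B=10)
Step 2: fill(A) -> (A=7 B=10)
Step 3: empty(A) -> (A=0 B=10)
Step 4: fill(B) -> (A=0 B=12)
Step 5: fill(A) -> (A=7 B=12)
Step 6: empty(B) -> (A=7 B=0)
Step 7: fill(B) -> (A=7 B=12)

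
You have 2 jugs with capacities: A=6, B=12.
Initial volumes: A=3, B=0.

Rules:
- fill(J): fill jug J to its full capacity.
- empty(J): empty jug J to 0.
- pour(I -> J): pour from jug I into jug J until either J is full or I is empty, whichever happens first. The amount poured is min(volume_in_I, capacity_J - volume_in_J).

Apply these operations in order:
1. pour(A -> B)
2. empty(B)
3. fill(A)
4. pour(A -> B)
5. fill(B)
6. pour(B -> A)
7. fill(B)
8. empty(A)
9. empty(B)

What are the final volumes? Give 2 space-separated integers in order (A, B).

Answer: 0 0

Derivation:
Step 1: pour(A -> B) -> (A=0 B=3)
Step 2: empty(B) -> (A=0 B=0)
Step 3: fill(A) -> (A=6 B=0)
Step 4: pour(A -> B) -> (A=0 B=6)
Step 5: fill(B) -> (A=0 B=12)
Step 6: pour(B -> A) -> (A=6 B=6)
Step 7: fill(B) -> (A=6 B=12)
Step 8: empty(A) -> (A=0 B=12)
Step 9: empty(B) -> (A=0 B=0)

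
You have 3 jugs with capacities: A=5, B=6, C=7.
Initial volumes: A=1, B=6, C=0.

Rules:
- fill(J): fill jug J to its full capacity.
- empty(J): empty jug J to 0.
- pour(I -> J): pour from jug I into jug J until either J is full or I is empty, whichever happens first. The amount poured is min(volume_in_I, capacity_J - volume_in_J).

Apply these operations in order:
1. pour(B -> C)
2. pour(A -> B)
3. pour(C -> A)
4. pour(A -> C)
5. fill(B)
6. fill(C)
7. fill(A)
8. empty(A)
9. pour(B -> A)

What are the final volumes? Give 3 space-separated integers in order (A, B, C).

Answer: 5 1 7

Derivation:
Step 1: pour(B -> C) -> (A=1 B=0 C=6)
Step 2: pour(A -> B) -> (A=0 B=1 C=6)
Step 3: pour(C -> A) -> (A=5 B=1 C=1)
Step 4: pour(A -> C) -> (A=0 B=1 C=6)
Step 5: fill(B) -> (A=0 B=6 C=6)
Step 6: fill(C) -> (A=0 B=6 C=7)
Step 7: fill(A) -> (A=5 B=6 C=7)
Step 8: empty(A) -> (A=0 B=6 C=7)
Step 9: pour(B -> A) -> (A=5 B=1 C=7)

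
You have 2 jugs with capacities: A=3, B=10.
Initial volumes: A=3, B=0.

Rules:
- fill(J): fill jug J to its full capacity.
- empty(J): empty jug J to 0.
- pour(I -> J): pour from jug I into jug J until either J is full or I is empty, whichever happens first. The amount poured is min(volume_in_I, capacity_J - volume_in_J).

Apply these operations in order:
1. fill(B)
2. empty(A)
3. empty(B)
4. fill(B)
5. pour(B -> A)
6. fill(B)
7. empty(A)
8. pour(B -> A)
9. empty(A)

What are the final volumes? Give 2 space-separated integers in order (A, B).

Step 1: fill(B) -> (A=3 B=10)
Step 2: empty(A) -> (A=0 B=10)
Step 3: empty(B) -> (A=0 B=0)
Step 4: fill(B) -> (A=0 B=10)
Step 5: pour(B -> A) -> (A=3 B=7)
Step 6: fill(B) -> (A=3 B=10)
Step 7: empty(A) -> (A=0 B=10)
Step 8: pour(B -> A) -> (A=3 B=7)
Step 9: empty(A) -> (A=0 B=7)

Answer: 0 7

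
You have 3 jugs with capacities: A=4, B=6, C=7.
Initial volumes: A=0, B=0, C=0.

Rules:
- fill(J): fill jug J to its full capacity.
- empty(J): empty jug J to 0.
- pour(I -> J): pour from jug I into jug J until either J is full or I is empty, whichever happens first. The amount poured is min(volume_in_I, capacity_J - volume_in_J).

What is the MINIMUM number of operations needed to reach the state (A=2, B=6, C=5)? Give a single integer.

Answer: 6

Derivation:
BFS from (A=0, B=0, C=0). One shortest path:
  1. fill(C) -> (A=0 B=0 C=7)
  2. pour(C -> B) -> (A=0 B=6 C=1)
  3. pour(B -> A) -> (A=4 B=2 C=1)
  4. pour(A -> C) -> (A=0 B=2 C=5)
  5. pour(B -> A) -> (A=2 B=0 C=5)
  6. fill(B) -> (A=2 B=6 C=5)
Reached target in 6 moves.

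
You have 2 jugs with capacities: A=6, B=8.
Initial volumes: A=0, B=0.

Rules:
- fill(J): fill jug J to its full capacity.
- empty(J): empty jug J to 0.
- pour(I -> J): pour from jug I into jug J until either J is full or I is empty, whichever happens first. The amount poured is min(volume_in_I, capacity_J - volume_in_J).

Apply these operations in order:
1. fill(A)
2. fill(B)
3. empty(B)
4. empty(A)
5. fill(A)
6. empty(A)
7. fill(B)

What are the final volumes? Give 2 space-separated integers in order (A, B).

Answer: 0 8

Derivation:
Step 1: fill(A) -> (A=6 B=0)
Step 2: fill(B) -> (A=6 B=8)
Step 3: empty(B) -> (A=6 B=0)
Step 4: empty(A) -> (A=0 B=0)
Step 5: fill(A) -> (A=6 B=0)
Step 6: empty(A) -> (A=0 B=0)
Step 7: fill(B) -> (A=0 B=8)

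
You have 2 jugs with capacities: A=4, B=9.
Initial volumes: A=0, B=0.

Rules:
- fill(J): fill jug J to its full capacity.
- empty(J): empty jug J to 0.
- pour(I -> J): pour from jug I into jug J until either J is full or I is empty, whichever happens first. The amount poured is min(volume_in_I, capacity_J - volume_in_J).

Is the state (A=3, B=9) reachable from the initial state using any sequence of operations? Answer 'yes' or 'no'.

Answer: yes

Derivation:
BFS from (A=0, B=0):
  1. fill(A) -> (A=4 B=0)
  2. pour(A -> B) -> (A=0 B=4)
  3. fill(A) -> (A=4 B=4)
  4. pour(A -> B) -> (A=0 B=8)
  5. fill(A) -> (A=4 B=8)
  6. pour(A -> B) -> (A=3 B=9)
Target reached → yes.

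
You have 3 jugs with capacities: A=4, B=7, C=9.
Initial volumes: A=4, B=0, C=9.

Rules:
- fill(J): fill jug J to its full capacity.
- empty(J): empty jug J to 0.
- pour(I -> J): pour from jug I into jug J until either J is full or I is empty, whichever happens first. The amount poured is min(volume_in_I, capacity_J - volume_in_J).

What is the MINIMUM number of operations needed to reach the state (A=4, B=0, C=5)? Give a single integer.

Answer: 2

Derivation:
BFS from (A=4, B=0, C=9). One shortest path:
  1. empty(A) -> (A=0 B=0 C=9)
  2. pour(C -> A) -> (A=4 B=0 C=5)
Reached target in 2 moves.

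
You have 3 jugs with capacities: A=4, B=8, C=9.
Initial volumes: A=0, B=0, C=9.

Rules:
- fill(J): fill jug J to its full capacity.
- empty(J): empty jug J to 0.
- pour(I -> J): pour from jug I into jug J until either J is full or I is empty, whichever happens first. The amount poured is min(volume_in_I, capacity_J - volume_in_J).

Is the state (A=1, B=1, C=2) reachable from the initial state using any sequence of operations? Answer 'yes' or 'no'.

BFS explored all 282 reachable states.
Reachable set includes: (0,0,0), (0,0,1), (0,0,2), (0,0,3), (0,0,4), (0,0,5), (0,0,6), (0,0,7), (0,0,8), (0,0,9), (0,1,0), (0,1,1) ...
Target (A=1, B=1, C=2) not in reachable set → no.

Answer: no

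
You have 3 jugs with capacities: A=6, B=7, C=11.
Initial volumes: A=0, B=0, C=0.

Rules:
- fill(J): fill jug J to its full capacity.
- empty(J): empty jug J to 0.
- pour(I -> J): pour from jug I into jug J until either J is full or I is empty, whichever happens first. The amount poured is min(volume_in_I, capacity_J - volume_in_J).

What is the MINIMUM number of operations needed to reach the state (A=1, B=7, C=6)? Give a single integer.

BFS from (A=0, B=0, C=0). One shortest path:
  1. fill(B) -> (A=0 B=7 C=0)
  2. pour(B -> A) -> (A=6 B=1 C=0)
  3. pour(A -> C) -> (A=0 B=1 C=6)
  4. pour(B -> A) -> (A=1 B=0 C=6)
  5. fill(B) -> (A=1 B=7 C=6)
Reached target in 5 moves.

Answer: 5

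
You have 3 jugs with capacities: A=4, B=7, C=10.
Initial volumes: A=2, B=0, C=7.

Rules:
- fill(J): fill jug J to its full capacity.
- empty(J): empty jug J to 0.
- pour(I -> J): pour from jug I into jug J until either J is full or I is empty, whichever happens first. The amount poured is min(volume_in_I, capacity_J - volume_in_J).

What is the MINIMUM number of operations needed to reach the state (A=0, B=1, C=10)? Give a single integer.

BFS from (A=2, B=0, C=7). One shortest path:
  1. fill(A) -> (A=4 B=0 C=7)
  2. pour(A -> B) -> (A=0 B=4 C=7)
  3. pour(B -> C) -> (A=0 B=1 C=10)
Reached target in 3 moves.

Answer: 3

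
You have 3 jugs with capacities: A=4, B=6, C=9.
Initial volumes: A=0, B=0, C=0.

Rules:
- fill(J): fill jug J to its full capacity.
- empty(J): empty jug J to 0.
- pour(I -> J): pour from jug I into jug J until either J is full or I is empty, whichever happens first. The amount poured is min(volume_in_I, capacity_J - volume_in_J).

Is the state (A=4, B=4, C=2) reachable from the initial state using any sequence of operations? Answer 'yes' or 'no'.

Answer: yes

Derivation:
BFS from (A=0, B=0, C=0):
  1. fill(A) -> (A=4 B=0 C=0)
  2. fill(B) -> (A=4 B=6 C=0)
  3. pour(B -> C) -> (A=4 B=0 C=6)
  4. pour(A -> B) -> (A=0 B=4 C=6)
  5. pour(C -> A) -> (A=4 B=4 C=2)
Target reached → yes.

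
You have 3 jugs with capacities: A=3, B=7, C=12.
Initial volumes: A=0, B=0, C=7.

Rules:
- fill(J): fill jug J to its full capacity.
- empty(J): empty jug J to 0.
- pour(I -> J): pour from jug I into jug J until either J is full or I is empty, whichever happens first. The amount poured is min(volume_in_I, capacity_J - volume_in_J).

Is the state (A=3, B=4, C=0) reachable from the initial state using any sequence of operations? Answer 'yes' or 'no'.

BFS from (A=0, B=0, C=7):
  1. pour(C -> A) -> (A=3 B=0 C=4)
  2. pour(C -> B) -> (A=3 B=4 C=0)
Target reached → yes.

Answer: yes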